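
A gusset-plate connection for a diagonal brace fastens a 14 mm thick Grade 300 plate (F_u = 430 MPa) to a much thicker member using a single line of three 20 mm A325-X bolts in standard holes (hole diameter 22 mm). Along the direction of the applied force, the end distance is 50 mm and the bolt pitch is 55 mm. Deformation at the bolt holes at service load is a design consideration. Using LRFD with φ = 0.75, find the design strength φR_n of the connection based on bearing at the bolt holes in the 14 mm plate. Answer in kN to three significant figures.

Per bolt r_n = 1.2 l_c t F_u ≤ 2.4 d t F_u; upper limit = 2.4 × 20 × 14 × 430 / 1000 = 289 kN.
Edge bolt: l_c = 50 − 22/2 = 39 mm → 1.2 × 39 × 14 × 430 / 1000 = 281.7 → r_n = 281.7 kN.
Interior bolts: l_c = 55 − 22 = 33 mm → 1.2 × 33 × 14 × 430 / 1000 = 238.4 → r_n = 238.4 kN.
R_n = 1 × 281.7 + 2 × 238.4 = 758.5 kN.
Design strength φR_n = 0.75 × 758.5 = 569 kN.

569 kN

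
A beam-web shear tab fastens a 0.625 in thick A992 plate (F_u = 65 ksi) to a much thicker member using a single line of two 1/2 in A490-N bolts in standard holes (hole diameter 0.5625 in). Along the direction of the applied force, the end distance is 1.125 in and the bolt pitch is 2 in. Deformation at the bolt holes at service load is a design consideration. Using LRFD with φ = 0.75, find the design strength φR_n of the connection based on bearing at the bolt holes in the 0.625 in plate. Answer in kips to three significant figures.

Per bolt r_n = 1.2 l_c t F_u ≤ 2.4 d t F_u; upper limit = 2.4 × 0.5 × 0.625 × 65 = 48.75 kips.
Edge bolt: l_c = 1.125 − 0.5625/2 = 0.8438 in → 1.2 × 0.8438 × 0.625 × 65 = 41.13 → r_n = 41.13 kips.
Interior bolts: l_c = 2 − 0.5625 = 1.438 in → 1.2 × 1.438 × 0.625 × 65 = 70.08 → r_n = 48.75 kips.
R_n = 1 × 41.13 + 1 × 48.75 = 89.88 kips.
Design strength φR_n = 0.75 × 89.88 = 67.4 kips.

67.4 kips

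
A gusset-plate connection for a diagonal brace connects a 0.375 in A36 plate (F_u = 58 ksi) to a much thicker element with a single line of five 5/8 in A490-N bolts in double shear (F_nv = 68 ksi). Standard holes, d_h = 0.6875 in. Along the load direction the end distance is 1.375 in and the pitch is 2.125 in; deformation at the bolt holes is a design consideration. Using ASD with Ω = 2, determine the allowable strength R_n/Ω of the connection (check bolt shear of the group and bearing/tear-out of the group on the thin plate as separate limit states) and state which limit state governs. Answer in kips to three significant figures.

Bolt shear: A_b = π·0.625²/4 = 0.3068 in²; R_n = 68 × 0.3068 × 5 × 2 = 208.6 kips → 208.6 / 2 = 104 kips.
Bearing (1.2 l_c t F_u ≤ 2.4 d t F_u): upper limit = 2.4·0.625·0.375·58 = 32.62 kips.
  Edge l_c = 1.375 − 0.6875/2 = 1.031 → r_n = 26.92 kips; interior l_c = 2.125 − 0.6875 = 1.438 → r_n = 32.62 kips.
  R_n,bearing = 1·26.92 + 4·32.62 = 157.4 kips → 157.4 / 2 = 78.7 kips.
Bearing governs: 78.7 kips.

78.7 kips (bearing governs)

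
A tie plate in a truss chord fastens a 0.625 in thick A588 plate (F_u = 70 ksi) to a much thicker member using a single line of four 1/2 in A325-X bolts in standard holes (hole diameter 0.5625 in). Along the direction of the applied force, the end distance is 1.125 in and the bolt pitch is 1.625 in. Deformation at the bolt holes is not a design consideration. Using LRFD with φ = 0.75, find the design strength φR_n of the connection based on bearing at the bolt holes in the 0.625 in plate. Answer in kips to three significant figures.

189 kips

Per bolt r_n = 1.5 l_c t F_u ≤ 3.0 d t F_u; upper limit = 3.0 × 0.5 × 0.625 × 70 = 65.62 kips.
Edge bolt: l_c = 1.125 − 0.5625/2 = 0.8438 in → 1.5 × 0.8438 × 0.625 × 70 = 55.37 → r_n = 55.37 kips.
Interior bolts: l_c = 1.625 − 0.5625 = 1.062 in → 1.5 × 1.062 × 0.625 × 70 = 69.73 → r_n = 65.62 kips.
R_n = 1 × 55.37 + 3 × 65.62 = 252.2 kips.
Design strength φR_n = 0.75 × 252.2 = 189 kips.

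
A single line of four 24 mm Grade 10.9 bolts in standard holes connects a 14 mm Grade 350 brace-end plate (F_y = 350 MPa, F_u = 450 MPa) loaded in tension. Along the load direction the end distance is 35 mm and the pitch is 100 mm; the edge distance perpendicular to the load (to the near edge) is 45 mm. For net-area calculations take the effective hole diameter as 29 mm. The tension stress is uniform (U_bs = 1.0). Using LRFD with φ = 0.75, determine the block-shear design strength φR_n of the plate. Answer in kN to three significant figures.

806 kN

Shear plane L_v = 35 + 3·100 = 335 mm; A_gv = 335 × 14 = 4690 mm².
A_nv = (335 − 3.5·29) × 14 = 3269 mm².
A_nt = (45 − 0.5·29) × 14 = 427 mm².
0.6 F_u A_nv = 882.6 kN; 0.6 F_y A_gv = 984.9 kN → shear rupture governs the shear term.
R_n = 882.6 + 1.0 × 450 × 427 / 1000 = 1075 kN.
Design strength φR_n = 0.75 × 1075 = 806 kN.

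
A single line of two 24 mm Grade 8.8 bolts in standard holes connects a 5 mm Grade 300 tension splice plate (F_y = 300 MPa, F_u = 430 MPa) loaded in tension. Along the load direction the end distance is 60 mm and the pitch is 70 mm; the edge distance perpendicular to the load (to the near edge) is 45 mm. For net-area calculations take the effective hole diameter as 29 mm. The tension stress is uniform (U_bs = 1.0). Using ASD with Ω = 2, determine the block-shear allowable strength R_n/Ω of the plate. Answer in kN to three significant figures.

88.6 kN

Shear plane L_v = 60 + 1·70 = 130 mm; A_gv = 130 × 5 = 650 mm².
A_nv = (130 − 1.5·29) × 5 = 432.5 mm².
A_nt = (45 − 0.5·29) × 5 = 152.5 mm².
0.6 F_u A_nv = 111.6 kN; 0.6 F_y A_gv = 117 kN → shear rupture governs the shear term.
R_n = 111.6 + 1.0 × 430 × 152.5 / 1000 = 177.2 kN.
Allowable strength R_n/Ω = 177.2 / 2 = 88.6 kN.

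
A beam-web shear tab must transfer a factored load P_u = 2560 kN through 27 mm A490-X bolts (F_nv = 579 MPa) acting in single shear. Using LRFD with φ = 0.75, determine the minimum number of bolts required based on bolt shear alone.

A_b = π·27²/4 = 572.6 mm².
Per-bolt design strength φR_n = 0.75 × 579 × 572.6 × 1 / 1000 = 248.6 kN.
n ≥ 2560 / 248.6 = 10.3 → use 11 bolts.

11 bolts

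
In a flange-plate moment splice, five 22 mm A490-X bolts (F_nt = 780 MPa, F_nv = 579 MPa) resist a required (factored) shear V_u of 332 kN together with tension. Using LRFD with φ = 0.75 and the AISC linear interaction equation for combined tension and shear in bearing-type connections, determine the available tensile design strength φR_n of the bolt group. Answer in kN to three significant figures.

998 kN

A_b = π·22²/4 = 380.1 mm²; f_rv = 332 × 1000 / (5 × 380.1) = 174.7 MPa.
F'_nt = 1.3 F_nt − (F_nt / φF_nv) f_rv = 1.3·780 − (780/(0.75·579))·174.7 = 700.2 MPa, capped at F_nt → F'_nt = 700.2 MPa.
R_n = F'_nt · A_b · n = 700.2 × 380.1 × 5 / 1000 = 1331 kN.
Design strength φR_n = 0.75 × 1331 = 998 kN.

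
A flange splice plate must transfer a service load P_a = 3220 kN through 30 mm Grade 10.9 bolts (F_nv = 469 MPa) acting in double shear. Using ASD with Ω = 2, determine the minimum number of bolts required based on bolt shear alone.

A_b = π·30²/4 = 706.9 mm².
Per-bolt allowable strength R_n/Ω = 469 × 706.9 × 2 / 1000 / 2 = 331.5 kN.
n ≥ 3220 / 331.5 = 9.713 → use 10 bolts.

10 bolts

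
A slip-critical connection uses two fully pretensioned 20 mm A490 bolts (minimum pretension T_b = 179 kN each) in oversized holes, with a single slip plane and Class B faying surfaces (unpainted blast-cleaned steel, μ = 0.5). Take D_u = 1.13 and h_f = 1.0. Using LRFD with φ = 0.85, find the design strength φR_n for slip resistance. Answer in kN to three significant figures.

R_n = μ · D_u · h_f · T_b · n_s · n_b = 0.5 × 1.13 × 1.0 × 179 × 1 × 2 = 202.3 kN.
Design strength φR_n = 0.85 × 202.3 = 172 kN.

172 kN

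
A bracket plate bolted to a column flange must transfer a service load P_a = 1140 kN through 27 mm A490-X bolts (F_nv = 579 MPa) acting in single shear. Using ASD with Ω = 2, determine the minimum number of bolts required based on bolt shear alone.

7 bolts

A_b = π·27²/4 = 572.6 mm².
Per-bolt allowable strength R_n/Ω = 579 × 572.6 × 1 / 1000 / 2 = 165.8 kN.
n ≥ 1140 / 165.8 = 6.878 → use 7 bolts.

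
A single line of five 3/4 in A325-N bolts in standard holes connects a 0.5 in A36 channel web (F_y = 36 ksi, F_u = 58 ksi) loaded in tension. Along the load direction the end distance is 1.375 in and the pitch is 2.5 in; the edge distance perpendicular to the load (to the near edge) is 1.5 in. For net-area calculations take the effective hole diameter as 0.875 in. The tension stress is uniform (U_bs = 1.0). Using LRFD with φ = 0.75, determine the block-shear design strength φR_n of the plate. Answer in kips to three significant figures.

Shear plane L_v = 1.375 + 4·2.5 = 11.38 in; A_gv = 11.38 × 0.5 = 5.688 in².
A_nv = (11.38 − 4.5·0.875) × 0.5 = 3.719 in².
A_nt = (1.5 − 0.5·0.875) × 0.5 = 0.5312 in².
0.6 F_u A_nv = 129.4 kips; 0.6 F_y A_gv = 122.8 kips → shear yielding governs the shear term.
R_n = 122.8 + 1.0 × 58 × 0.5312 = 153.7 kips.
Design strength φR_n = 0.75 × 153.7 = 115 kips.

115 kips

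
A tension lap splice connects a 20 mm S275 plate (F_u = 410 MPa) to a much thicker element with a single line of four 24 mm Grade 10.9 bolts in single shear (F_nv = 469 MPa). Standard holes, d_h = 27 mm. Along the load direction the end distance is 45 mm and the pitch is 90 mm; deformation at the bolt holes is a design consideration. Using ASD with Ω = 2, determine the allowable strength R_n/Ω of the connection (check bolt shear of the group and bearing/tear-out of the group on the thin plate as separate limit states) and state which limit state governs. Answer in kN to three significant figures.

Bolt shear: A_b = π·24²/4 = 452.4 mm²; R_n = 469 × 452.4 × 4 × 1 / 1000 = 848.7 kN → 848.7 / 2 = 424 kN.
Bearing (1.2 l_c t F_u ≤ 2.4 d t F_u): upper limit = 2.4·24·20·410 / 1000 = 472.3 kN.
  Edge l_c = 45 − 27/2 = 31.5 → r_n = 310 kN; interior l_c = 90 − 27 = 63 → r_n = 472.3 kN.
  R_n,bearing = 1·310 + 3·472.3 = 1727 kN → 1727 / 2 = 863 kN.
Bolt shear governs: 424 kN.

424 kN (bolt shear governs)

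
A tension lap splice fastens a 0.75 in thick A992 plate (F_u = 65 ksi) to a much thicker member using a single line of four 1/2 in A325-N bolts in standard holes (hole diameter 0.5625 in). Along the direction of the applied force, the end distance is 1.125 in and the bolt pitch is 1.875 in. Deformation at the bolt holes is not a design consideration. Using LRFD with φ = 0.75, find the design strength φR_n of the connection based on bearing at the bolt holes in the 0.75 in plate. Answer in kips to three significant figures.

211 kips

Per bolt r_n = 1.5 l_c t F_u ≤ 3.0 d t F_u; upper limit = 3.0 × 0.5 × 0.75 × 65 = 73.12 kips.
Edge bolt: l_c = 1.125 − 0.5625/2 = 0.8438 in → 1.5 × 0.8438 × 0.75 × 65 = 61.7 → r_n = 61.7 kips.
Interior bolts: l_c = 1.875 − 0.5625 = 1.312 in → 1.5 × 1.312 × 0.75 × 65 = 95.98 → r_n = 73.12 kips.
R_n = 1 × 61.7 + 3 × 73.12 = 281.1 kips.
Design strength φR_n = 0.75 × 281.1 = 211 kips.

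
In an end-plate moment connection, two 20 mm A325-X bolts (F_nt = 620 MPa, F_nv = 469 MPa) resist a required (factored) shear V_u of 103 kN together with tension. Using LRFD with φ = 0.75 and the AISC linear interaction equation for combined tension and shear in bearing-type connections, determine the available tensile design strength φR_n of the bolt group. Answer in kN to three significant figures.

244 kN

A_b = π·20²/4 = 314.2 mm²; f_rv = 103 × 1000 / (2 × 314.2) = 163.9 MPa.
F'_nt = 1.3 F_nt − (F_nt / φF_nv) f_rv = 1.3·620 − (620/(0.75·469))·163.9 = 517.1 MPa, capped at F_nt → F'_nt = 517.1 MPa.
R_n = F'_nt · A_b · n = 517.1 × 314.2 × 2 / 1000 = 324.9 kN.
Design strength φR_n = 0.75 × 324.9 = 244 kN.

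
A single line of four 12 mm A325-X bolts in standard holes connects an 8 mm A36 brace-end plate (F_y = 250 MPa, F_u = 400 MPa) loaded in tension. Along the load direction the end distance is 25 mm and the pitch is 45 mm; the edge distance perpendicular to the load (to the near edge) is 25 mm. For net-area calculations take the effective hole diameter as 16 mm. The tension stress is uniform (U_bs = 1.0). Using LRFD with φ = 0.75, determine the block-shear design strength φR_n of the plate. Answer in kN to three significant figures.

Shear plane L_v = 25 + 3·45 = 160 mm; A_gv = 160 × 8 = 1280 mm².
A_nv = (160 − 3.5·16) × 8 = 832 mm².
A_nt = (25 − 0.5·16) × 8 = 136 mm².
0.6 F_u A_nv = 199.7 kN; 0.6 F_y A_gv = 192 kN → shear yielding governs the shear term.
R_n = 192 + 1.0 × 400 × 136 / 1000 = 246.4 kN.
Design strength φR_n = 0.75 × 246.4 = 185 kN.

185 kN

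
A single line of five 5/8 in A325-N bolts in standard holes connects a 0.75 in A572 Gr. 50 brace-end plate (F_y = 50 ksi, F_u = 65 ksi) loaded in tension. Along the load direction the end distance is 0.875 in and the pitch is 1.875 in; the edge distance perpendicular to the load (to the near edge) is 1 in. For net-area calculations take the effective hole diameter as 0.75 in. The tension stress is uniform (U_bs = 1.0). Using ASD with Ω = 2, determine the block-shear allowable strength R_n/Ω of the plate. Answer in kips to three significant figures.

88.4 kips

Shear plane L_v = 0.875 + 4·1.875 = 8.375 in; A_gv = 8.375 × 0.75 = 6.281 in².
A_nv = (8.375 − 4.5·0.75) × 0.75 = 3.75 in².
A_nt = (1 − 0.5·0.75) × 0.75 = 0.4688 in².
0.6 F_u A_nv = 146.2 kips; 0.6 F_y A_gv = 188.4 kips → shear rupture governs the shear term.
R_n = 146.2 + 1.0 × 65 × 0.4688 = 176.7 kips.
Allowable strength R_n/Ω = 176.7 / 2 = 88.4 kips.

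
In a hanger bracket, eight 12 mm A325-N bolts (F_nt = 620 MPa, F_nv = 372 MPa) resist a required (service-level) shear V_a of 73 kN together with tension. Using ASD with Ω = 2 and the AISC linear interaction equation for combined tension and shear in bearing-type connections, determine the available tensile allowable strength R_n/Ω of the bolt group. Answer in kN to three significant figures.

A_b = π·12²/4 = 113.1 mm²; f_rv = 73 × 1000 / (8 × 113.1) = 80.68 MPa.
F'_nt = 1.3 F_nt − (Ω F_nt / F_nv) f_rv = 1.3·620 − (2·620/372)·80.68 = 537.1 MPa, capped at F_nt → F'_nt = 537.1 MPa.
R_n = F'_nt · A_b · n = 537.1 × 113.1 × 8 / 1000 = 485.9 kN.
Allowable strength R_n/Ω = 485.9 / 2 = 243 kN.

243 kN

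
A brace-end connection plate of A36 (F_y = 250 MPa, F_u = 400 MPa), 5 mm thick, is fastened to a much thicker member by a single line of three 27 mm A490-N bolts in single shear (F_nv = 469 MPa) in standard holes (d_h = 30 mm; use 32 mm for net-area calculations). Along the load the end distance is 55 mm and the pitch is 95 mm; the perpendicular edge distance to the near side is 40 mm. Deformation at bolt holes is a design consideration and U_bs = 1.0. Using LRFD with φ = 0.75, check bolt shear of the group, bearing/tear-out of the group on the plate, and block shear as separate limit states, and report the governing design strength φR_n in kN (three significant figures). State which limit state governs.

Bolt shear: A_b = π·27²/4 = 572.6 mm²; R_n = 469 × 572.6 × 3 × 1 / 1000 = 805.6 kN → 0.75 × 805.6 = 604 kN.
Bearing: edge l_c = 40, r_n = 96 kN; interior l_c = 65, r_n = 129.6 kN; R_n = 96 + 2·129.6 = 355.2 kN → 266 kN.
Block shear: A_gv = 1225, A_nv = 825, A_nt = 120 mm²; R_n = min(0.6F_uA_nv, 0.6F_yA_gv) + U_bs·F_u·A_nt = 231.8 kN → 174 kN.
Block shear governs: 174 kN.

174 kN (block shear governs)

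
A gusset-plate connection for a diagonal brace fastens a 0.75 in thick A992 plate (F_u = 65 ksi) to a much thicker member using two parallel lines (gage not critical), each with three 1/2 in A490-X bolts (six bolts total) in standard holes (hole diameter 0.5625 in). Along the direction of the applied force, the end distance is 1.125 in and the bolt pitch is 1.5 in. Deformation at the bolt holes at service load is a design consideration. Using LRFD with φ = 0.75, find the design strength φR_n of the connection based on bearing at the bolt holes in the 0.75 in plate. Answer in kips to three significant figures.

239 kips

Per bolt r_n = 1.2 l_c t F_u ≤ 2.4 d t F_u; upper limit = 2.4 × 0.5 × 0.75 × 65 = 58.5 kips.
Edge bolt: l_c = 1.125 − 0.5625/2 = 0.8438 in → 1.2 × 0.8438 × 0.75 × 65 = 49.36 → r_n = 49.36 kips.
Interior bolts: l_c = 1.5 − 0.5625 = 0.9375 in → 1.2 × 0.9375 × 0.75 × 65 = 54.84 → r_n = 54.84 kips.
R_n = 2 × 49.36 + 4 × 54.84 = 318.1 kips.
Design strength φR_n = 0.75 × 318.1 = 239 kips.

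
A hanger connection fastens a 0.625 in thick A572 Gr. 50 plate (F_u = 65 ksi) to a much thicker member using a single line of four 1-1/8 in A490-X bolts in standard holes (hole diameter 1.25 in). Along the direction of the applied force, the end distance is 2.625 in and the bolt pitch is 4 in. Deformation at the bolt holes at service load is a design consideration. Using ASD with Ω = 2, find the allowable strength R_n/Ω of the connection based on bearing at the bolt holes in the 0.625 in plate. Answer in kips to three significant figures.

Per bolt r_n = 1.2 l_c t F_u ≤ 2.4 d t F_u; upper limit = 2.4 × 1.125 × 0.625 × 65 = 109.7 kips.
Edge bolt: l_c = 2.625 − 1.25/2 = 2 in → 1.2 × 2 × 0.625 × 65 = 97.5 → r_n = 97.5 kips.
Interior bolts: l_c = 4 − 1.25 = 2.75 in → 1.2 × 2.75 × 0.625 × 65 = 134.1 → r_n = 109.7 kips.
R_n = 1 × 97.5 + 3 × 109.7 = 426.6 kips.
Allowable strength R_n/Ω = 426.6 / 2 = 213 kips.

213 kips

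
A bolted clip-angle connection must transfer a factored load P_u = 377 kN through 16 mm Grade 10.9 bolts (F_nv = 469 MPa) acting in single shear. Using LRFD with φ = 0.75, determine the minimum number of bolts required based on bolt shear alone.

A_b = π·16²/4 = 201.1 mm².
Per-bolt design strength φR_n = 0.75 × 469 × 201.1 × 1 / 1000 = 70.72 kN.
n ≥ 377 / 70.72 = 5.331 → use 6 bolts.

6 bolts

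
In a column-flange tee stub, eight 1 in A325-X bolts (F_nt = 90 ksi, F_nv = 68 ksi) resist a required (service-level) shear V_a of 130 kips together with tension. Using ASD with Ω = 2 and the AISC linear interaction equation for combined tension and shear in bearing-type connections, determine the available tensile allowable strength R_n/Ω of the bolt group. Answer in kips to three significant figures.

196 kips

A_b = π·1²/4 = 0.7854 in²; f_rv = 130 / (8 × 0.7854) = 20.69 ksi.
F'_nt = 1.3 F_nt − (Ω F_nt / F_nv) f_rv = 1.3·90 − (2·90/68)·20.69 = 62.23 ksi, capped at F_nt → F'_nt = 62.23 ksi.
R_n = F'_nt · A_b · n = 62.23 × 0.7854 × 8 = 391 kips.
Allowable strength R_n/Ω = 391 / 2 = 196 kips.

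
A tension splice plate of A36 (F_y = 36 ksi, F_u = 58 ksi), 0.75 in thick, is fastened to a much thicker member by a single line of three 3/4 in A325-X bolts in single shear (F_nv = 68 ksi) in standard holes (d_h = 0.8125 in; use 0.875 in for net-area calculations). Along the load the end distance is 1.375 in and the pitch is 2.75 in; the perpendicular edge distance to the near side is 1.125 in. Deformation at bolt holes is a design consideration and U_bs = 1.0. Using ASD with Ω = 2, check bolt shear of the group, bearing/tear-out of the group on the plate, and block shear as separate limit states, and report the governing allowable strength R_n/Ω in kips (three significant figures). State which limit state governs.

Bolt shear: A_b = π·0.75²/4 = 0.4418 in²; R_n = 68 × 0.4418 × 3 × 1 = 90.12 kips → 90.12 / 2 = 45.1 kips.
Bearing: edge l_c = 0.9688, r_n = 50.57 kips; interior l_c = 1.938, r_n = 78.3 kips; R_n = 50.57 + 2·78.3 = 207.2 kips → 104 kips.
Block shear: A_gv = 5.156, A_nv = 3.516, A_nt = 0.5156 in²; R_n = min(0.6F_uA_nv, 0.6F_yA_gv) + U_bs·F_u·A_nt = 141.3 kips → 70.6 kips.
Bolt shear governs: 45.1 kips.

45.1 kips (bolt shear governs)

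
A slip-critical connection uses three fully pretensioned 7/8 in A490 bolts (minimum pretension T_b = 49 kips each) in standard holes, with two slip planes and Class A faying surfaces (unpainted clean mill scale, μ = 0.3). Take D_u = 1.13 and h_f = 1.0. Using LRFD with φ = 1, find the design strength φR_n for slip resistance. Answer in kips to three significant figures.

R_n = μ · D_u · h_f · T_b · n_s · n_b = 0.3 × 1.13 × 1.0 × 49 × 2 × 3 = 99.67 kips.
Design strength φR_n = 1 × 99.67 = 99.7 kips.

99.7 kips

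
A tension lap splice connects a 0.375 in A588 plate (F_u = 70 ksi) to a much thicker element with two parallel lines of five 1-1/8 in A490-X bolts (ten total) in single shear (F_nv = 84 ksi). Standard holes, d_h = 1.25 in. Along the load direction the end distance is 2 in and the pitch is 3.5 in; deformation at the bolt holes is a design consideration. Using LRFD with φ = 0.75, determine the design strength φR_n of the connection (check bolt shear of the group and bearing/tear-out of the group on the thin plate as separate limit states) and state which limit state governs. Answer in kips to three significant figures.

490 kips (bearing governs)

Bolt shear: A_b = π·1.125²/4 = 0.994 in²; R_n = 84 × 0.994 × 10 × 1 = 835 kips → 0.75 × 835 = 626 kips.
Bearing (1.2 l_c t F_u ≤ 2.4 d t F_u): upper limit = 2.4·1.125·0.375·70 = 70.88 kips.
  Edge l_c = 2 − 1.25/2 = 1.375 → r_n = 43.31 kips; interior l_c = 3.5 − 1.25 = 2.25 → r_n = 70.88 kips.
  R_n,bearing = 2·43.31 + 8·70.88 = 653.6 kips → 0.75 × 653.6 = 490 kips.
Bearing governs: 490 kips.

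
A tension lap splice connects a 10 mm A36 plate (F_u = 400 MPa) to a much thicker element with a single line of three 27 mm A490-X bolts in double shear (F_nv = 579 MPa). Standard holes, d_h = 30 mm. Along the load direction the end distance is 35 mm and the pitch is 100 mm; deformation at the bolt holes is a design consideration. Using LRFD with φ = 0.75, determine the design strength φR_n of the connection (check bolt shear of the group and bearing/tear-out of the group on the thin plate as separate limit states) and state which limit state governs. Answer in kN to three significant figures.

Bolt shear: A_b = π·27²/4 = 572.6 mm²; R_n = 579 × 572.6 × 3 × 2 / 1000 = 1989 kN → 0.75 × 1989 = 1490 kN.
Bearing (1.2 l_c t F_u ≤ 2.4 d t F_u): upper limit = 2.4·27·10·400 / 1000 = 259.2 kN.
  Edge l_c = 35 − 30/2 = 20 → r_n = 96 kN; interior l_c = 100 − 30 = 70 → r_n = 259.2 kN.
  R_n,bearing = 1·96 + 2·259.2 = 614.4 kN → 0.75 × 614.4 = 461 kN.
Bearing governs: 461 kN.

461 kN (bearing governs)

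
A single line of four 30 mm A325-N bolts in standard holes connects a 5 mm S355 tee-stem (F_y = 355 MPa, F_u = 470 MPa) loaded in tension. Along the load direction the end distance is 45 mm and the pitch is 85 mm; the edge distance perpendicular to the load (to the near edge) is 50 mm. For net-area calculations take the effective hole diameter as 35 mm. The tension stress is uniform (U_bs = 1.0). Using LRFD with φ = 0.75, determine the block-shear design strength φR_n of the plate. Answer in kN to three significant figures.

245 kN

Shear plane L_v = 45 + 3·85 = 300 mm; A_gv = 300 × 5 = 1500 mm².
A_nv = (300 − 3.5·35) × 5 = 887.5 mm².
A_nt = (50 − 0.5·35) × 5 = 162.5 mm².
0.6 F_u A_nv = 250.3 kN; 0.6 F_y A_gv = 319.5 kN → shear rupture governs the shear term.
R_n = 250.3 + 1.0 × 470 × 162.5 / 1000 = 326.6 kN.
Design strength φR_n = 0.75 × 326.6 = 245 kN.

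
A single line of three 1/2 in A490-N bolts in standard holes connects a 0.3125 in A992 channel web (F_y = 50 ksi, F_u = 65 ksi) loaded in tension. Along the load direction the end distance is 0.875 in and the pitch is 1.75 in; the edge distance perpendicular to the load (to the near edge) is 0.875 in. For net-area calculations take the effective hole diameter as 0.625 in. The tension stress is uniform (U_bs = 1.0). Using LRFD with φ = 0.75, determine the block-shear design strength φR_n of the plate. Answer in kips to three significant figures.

34.3 kips

Shear plane L_v = 0.875 + 2·1.75 = 4.375 in; A_gv = 4.375 × 0.3125 = 1.367 in².
A_nv = (4.375 − 2.5·0.625) × 0.3125 = 0.8789 in².
A_nt = (0.875 − 0.5·0.625) × 0.3125 = 0.1758 in².
0.6 F_u A_nv = 34.28 kips; 0.6 F_y A_gv = 41.02 kips → shear rupture governs the shear term.
R_n = 34.28 + 1.0 × 65 × 0.1758 = 45.7 kips.
Design strength φR_n = 0.75 × 45.7 = 34.3 kips.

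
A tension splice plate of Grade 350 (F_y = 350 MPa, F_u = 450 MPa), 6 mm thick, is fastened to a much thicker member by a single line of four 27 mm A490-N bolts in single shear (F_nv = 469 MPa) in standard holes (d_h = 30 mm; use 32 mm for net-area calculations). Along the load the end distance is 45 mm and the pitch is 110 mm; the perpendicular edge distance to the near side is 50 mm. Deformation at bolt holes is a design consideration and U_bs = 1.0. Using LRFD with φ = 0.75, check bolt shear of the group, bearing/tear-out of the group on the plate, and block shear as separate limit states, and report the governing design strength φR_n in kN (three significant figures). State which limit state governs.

Bolt shear: A_b = π·27²/4 = 572.6 mm²; R_n = 469 × 572.6 × 4 × 1 / 1000 = 1074 kN → 0.75 × 1074 = 806 kN.
Bearing: edge l_c = 30, r_n = 97.2 kN; interior l_c = 80, r_n = 175 kN; R_n = 97.2 + 3·175 = 622.1 kN → 467 kN.
Block shear: A_gv = 2250, A_nv = 1578, A_nt = 204 mm²; R_n = min(0.6F_uA_nv, 0.6F_yA_gv) + U_bs·F_u·A_nt = 517.9 kN → 388 kN.
Block shear governs: 388 kN.

388 kN (block shear governs)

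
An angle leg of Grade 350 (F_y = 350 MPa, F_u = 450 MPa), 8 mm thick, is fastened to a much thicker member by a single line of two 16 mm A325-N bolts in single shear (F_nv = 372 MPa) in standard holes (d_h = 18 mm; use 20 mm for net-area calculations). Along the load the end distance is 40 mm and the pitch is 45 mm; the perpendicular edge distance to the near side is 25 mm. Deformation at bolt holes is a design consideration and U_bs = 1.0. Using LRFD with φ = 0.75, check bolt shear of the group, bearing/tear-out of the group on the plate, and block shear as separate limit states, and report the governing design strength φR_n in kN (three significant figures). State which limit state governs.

Bolt shear: A_b = π·16²/4 = 201.1 mm²; R_n = 372 × 201.1 × 2 × 1 / 1000 = 149.6 kN → 0.75 × 149.6 = 112 kN.
Bearing: edge l_c = 31, r_n = 133.9 kN; interior l_c = 27, r_n = 116.6 kN; R_n = 133.9 + 1·116.6 = 250.6 kN → 188 kN.
Block shear: A_gv = 680, A_nv = 440, A_nt = 120 mm²; R_n = min(0.6F_uA_nv, 0.6F_yA_gv) + U_bs·F_u·A_nt = 172.8 kN → 130 kN.
Bolt shear governs: 112 kN.

112 kN (bolt shear governs)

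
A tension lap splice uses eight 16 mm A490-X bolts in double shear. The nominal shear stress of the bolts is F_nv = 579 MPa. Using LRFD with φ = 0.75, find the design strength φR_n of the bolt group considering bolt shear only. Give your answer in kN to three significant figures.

A_b = π × 16² / 4 = 201.1 mm².
R_n = F_nv · A_b · n · n_s = 579 × 201.1 × 8 × 2 / 1000 = 1863 kN.
Design strength φR_n = 0.75 × 1863 = 1400 kN.

1400 kN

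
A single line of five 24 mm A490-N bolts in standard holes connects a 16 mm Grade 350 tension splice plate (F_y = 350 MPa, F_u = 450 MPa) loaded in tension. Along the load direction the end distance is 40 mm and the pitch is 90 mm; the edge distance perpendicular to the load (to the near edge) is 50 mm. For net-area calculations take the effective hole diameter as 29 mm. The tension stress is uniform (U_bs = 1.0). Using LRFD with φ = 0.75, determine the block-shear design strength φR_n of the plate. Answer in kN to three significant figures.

Shear plane L_v = 40 + 4·90 = 400 mm; A_gv = 400 × 16 = 6400 mm².
A_nv = (400 − 4.5·29) × 16 = 4312 mm².
A_nt = (50 − 0.5·29) × 16 = 568 mm².
0.6 F_u A_nv = 1164 kN; 0.6 F_y A_gv = 1344 kN → shear rupture governs the shear term.
R_n = 1164 + 1.0 × 450 × 568 / 1000 = 1420 kN.
Design strength φR_n = 0.75 × 1420 = 1060 kN.

1060 kN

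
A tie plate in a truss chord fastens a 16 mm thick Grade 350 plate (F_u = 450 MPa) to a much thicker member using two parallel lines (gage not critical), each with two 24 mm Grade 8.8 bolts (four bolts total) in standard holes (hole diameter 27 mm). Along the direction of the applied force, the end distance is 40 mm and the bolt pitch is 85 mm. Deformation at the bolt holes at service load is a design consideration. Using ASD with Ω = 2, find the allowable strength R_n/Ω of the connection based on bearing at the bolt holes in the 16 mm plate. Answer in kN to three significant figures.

644 kN

Per bolt r_n = 1.2 l_c t F_u ≤ 2.4 d t F_u; upper limit = 2.4 × 24 × 16 × 450 / 1000 = 414.7 kN.
Edge bolt: l_c = 40 − 27/2 = 26.5 mm → 1.2 × 26.5 × 16 × 450 / 1000 = 229 → r_n = 229 kN.
Interior bolts: l_c = 85 − 27 = 58 mm → 1.2 × 58 × 16 × 450 / 1000 = 501.1 → r_n = 414.7 kN.
R_n = 2 × 229 + 2 × 414.7 = 1287 kN.
Allowable strength R_n/Ω = 1287 / 2 = 644 kN.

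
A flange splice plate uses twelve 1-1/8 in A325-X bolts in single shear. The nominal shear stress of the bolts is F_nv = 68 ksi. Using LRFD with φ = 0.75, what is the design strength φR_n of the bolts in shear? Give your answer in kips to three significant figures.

A_b = π × 1.125² / 4 = 0.994 in².
R_n = F_nv · A_b · n · n_s = 68 × 0.994 × 12 × 1 = 811.1 kips.
Design strength φR_n = 0.75 × 811.1 = 608 kips.

608 kips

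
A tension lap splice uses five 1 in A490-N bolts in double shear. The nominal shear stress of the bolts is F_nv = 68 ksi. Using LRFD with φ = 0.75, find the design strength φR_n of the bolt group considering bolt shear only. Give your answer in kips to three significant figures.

A_b = π × 1² / 4 = 0.7854 in².
R_n = F_nv · A_b · n · n_s = 68 × 0.7854 × 5 × 2 = 534.1 kips.
Design strength φR_n = 0.75 × 534.1 = 401 kips.

401 kips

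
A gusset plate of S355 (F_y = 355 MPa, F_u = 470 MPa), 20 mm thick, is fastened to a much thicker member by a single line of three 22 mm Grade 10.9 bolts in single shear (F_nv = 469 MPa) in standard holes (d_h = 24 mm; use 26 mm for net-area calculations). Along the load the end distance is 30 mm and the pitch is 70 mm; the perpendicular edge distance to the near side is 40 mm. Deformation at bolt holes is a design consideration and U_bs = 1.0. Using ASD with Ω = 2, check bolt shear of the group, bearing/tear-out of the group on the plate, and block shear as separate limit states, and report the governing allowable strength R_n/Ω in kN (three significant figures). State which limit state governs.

267 kN (bolt shear governs)

Bolt shear: A_b = π·22²/4 = 380.1 mm²; R_n = 469 × 380.1 × 3 × 1 / 1000 = 534.8 kN → 534.8 / 2 = 267 kN.
Bearing: edge l_c = 18, r_n = 203 kN; interior l_c = 46, r_n = 496.3 kN; R_n = 203 + 2·496.3 = 1196 kN → 598 kN.
Block shear: A_gv = 3400, A_nv = 2100, A_nt = 540 mm²; R_n = min(0.6F_uA_nv, 0.6F_yA_gv) + U_bs·F_u·A_nt = 846 kN → 423 kN.
Bolt shear governs: 267 kN.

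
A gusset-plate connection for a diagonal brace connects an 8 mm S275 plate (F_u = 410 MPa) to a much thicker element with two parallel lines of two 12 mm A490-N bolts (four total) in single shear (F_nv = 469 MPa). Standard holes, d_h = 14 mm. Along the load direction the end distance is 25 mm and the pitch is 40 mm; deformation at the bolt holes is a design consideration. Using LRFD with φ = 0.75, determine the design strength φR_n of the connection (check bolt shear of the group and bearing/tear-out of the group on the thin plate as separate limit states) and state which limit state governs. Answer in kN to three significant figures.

159 kN (bolt shear governs)

Bolt shear: A_b = π·12²/4 = 113.1 mm²; R_n = 469 × 113.1 × 4 × 1 / 1000 = 212.2 kN → 0.75 × 212.2 = 159 kN.
Bearing (1.2 l_c t F_u ≤ 2.4 d t F_u): upper limit = 2.4·12·8·410 / 1000 = 94.46 kN.
  Edge l_c = 25 − 14/2 = 18 → r_n = 70.85 kN; interior l_c = 40 − 14 = 26 → r_n = 94.46 kN.
  R_n,bearing = 2·70.85 + 2·94.46 = 330.6 kN → 0.75 × 330.6 = 248 kN.
Bolt shear governs: 159 kN.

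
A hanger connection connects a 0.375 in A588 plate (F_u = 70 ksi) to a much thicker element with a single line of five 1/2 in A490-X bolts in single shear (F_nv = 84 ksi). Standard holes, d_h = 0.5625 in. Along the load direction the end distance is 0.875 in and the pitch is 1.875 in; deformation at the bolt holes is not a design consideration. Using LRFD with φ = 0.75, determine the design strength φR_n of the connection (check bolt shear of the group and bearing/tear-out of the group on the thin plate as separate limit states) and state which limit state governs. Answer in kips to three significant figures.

61.9 kips (bolt shear governs)

Bolt shear: A_b = π·0.5²/4 = 0.1963 in²; R_n = 84 × 0.1963 × 5 × 1 = 82.47 kips → 0.75 × 82.47 = 61.9 kips.
Bearing (1.5 l_c t F_u ≤ 3.0 d t F_u): upper limit = 3.0·0.5·0.375·70 = 39.38 kips.
  Edge l_c = 0.875 − 0.5625/2 = 0.5938 → r_n = 23.38 kips; interior l_c = 1.875 − 0.5625 = 1.312 → r_n = 39.38 kips.
  R_n,bearing = 1·23.38 + 4·39.38 = 180.9 kips → 0.75 × 180.9 = 136 kips.
Bolt shear governs: 61.9 kips.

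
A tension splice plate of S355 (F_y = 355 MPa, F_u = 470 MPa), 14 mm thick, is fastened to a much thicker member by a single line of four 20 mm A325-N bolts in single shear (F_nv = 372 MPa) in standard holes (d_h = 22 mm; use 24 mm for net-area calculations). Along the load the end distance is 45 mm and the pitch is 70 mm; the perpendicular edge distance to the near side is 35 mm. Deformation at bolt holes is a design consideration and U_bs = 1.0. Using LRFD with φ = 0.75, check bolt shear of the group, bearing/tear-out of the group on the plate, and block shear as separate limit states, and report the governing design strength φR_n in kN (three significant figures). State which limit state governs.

351 kN (bolt shear governs)

Bolt shear: A_b = π·20²/4 = 314.2 mm²; R_n = 372 × 314.2 × 4 × 1 / 1000 = 467.5 kN → 0.75 × 467.5 = 351 kN.
Bearing: edge l_c = 34, r_n = 268.5 kN; interior l_c = 48, r_n = 315.8 kN; R_n = 268.5 + 3·315.8 = 1216 kN → 912 kN.
Block shear: A_gv = 3570, A_nv = 2394, A_nt = 322 mm²; R_n = min(0.6F_uA_nv, 0.6F_yA_gv) + U_bs·F_u·A_nt = 826.4 kN → 620 kN.
Bolt shear governs: 351 kN.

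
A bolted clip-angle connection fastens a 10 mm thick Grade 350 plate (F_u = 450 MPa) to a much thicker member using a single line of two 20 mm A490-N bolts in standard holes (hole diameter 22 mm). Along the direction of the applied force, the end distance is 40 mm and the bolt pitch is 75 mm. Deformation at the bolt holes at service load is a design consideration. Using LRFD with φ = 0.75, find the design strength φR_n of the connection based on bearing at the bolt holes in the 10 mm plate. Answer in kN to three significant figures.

Per bolt r_n = 1.2 l_c t F_u ≤ 2.4 d t F_u; upper limit = 2.4 × 20 × 10 × 450 / 1000 = 216 kN.
Edge bolt: l_c = 40 − 22/2 = 29 mm → 1.2 × 29 × 10 × 450 / 1000 = 156.6 → r_n = 156.6 kN.
Interior bolts: l_c = 75 − 22 = 53 mm → 1.2 × 53 × 10 × 450 / 1000 = 286.2 → r_n = 216 kN.
R_n = 1 × 156.6 + 1 × 216 = 372.6 kN.
Design strength φR_n = 0.75 × 372.6 = 279 kN.

279 kN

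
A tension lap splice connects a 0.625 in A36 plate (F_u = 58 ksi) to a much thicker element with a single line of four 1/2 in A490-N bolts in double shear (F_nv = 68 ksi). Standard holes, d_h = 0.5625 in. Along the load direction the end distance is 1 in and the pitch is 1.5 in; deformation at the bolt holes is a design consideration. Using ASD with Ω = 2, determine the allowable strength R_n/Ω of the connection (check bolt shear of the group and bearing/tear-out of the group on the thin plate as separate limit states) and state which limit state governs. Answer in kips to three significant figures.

53.4 kips (bolt shear governs)

Bolt shear: A_b = π·0.5²/4 = 0.1963 in²; R_n = 68 × 0.1963 × 4 × 2 = 106.8 kips → 106.8 / 2 = 53.4 kips.
Bearing (1.2 l_c t F_u ≤ 2.4 d t F_u): upper limit = 2.4·0.5·0.625·58 = 43.5 kips.
  Edge l_c = 1 − 0.5625/2 = 0.7188 → r_n = 31.27 kips; interior l_c = 1.5 − 0.5625 = 0.9375 → r_n = 40.78 kips.
  R_n,bearing = 1·31.27 + 3·40.78 = 153.6 kips → 153.6 / 2 = 76.8 kips.
Bolt shear governs: 53.4 kips.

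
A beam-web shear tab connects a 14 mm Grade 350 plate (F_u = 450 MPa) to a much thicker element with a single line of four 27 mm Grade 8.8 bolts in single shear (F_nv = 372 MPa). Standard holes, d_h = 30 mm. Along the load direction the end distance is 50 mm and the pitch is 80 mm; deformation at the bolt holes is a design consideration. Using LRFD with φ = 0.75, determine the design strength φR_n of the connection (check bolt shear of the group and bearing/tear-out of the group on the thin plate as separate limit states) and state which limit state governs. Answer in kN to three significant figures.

Bolt shear: A_b = π·27²/4 = 572.6 mm²; R_n = 372 × 572.6 × 4 × 1 / 1000 = 852 kN → 0.75 × 852 = 639 kN.
Bearing (1.2 l_c t F_u ≤ 2.4 d t F_u): upper limit = 2.4·27·14·450 / 1000 = 408.2 kN.
  Edge l_c = 50 − 30/2 = 35 → r_n = 264.6 kN; interior l_c = 80 − 30 = 50 → r_n = 378 kN.
  R_n,bearing = 1·264.6 + 3·378 = 1399 kN → 0.75 × 1399 = 1050 kN.
Bolt shear governs: 639 kN.

639 kN (bolt shear governs)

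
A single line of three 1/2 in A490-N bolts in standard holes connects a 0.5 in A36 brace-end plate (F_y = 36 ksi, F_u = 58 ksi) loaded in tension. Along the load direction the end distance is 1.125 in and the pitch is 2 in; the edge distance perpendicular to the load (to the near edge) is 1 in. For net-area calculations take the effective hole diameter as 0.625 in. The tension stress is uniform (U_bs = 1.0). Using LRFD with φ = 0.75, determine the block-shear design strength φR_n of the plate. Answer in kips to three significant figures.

Shear plane L_v = 1.125 + 2·2 = 5.125 in; A_gv = 5.125 × 0.5 = 2.562 in².
A_nv = (5.125 − 2.5·0.625) × 0.5 = 1.781 in².
A_nt = (1 − 0.5·0.625) × 0.5 = 0.3438 in².
0.6 F_u A_nv = 61.99 kips; 0.6 F_y A_gv = 55.35 kips → shear yielding governs the shear term.
R_n = 55.35 + 1.0 × 58 × 0.3438 = 75.29 kips.
Design strength φR_n = 0.75 × 75.29 = 56.5 kips.

56.5 kips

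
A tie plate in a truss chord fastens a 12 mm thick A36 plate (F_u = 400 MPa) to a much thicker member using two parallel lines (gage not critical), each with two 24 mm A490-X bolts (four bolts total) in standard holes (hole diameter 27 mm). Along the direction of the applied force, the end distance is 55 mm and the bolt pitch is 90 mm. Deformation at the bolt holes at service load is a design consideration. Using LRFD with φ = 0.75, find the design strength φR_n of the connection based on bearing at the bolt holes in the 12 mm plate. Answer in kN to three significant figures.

773 kN

Per bolt r_n = 1.2 l_c t F_u ≤ 2.4 d t F_u; upper limit = 2.4 × 24 × 12 × 400 / 1000 = 276.5 kN.
Edge bolt: l_c = 55 − 27/2 = 41.5 mm → 1.2 × 41.5 × 12 × 400 / 1000 = 239 → r_n = 239 kN.
Interior bolts: l_c = 90 − 27 = 63 mm → 1.2 × 63 × 12 × 400 / 1000 = 362.9 → r_n = 276.5 kN.
R_n = 2 × 239 + 2 × 276.5 = 1031 kN.
Design strength φR_n = 0.75 × 1031 = 773 kN.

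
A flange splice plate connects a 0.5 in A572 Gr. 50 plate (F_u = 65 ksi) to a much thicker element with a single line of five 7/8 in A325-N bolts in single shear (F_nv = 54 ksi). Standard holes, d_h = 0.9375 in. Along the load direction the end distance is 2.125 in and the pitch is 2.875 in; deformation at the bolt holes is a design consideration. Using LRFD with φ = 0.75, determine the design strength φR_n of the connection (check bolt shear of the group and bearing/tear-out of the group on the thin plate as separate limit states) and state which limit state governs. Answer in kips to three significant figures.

122 kips (bolt shear governs)

Bolt shear: A_b = π·0.875²/4 = 0.6013 in²; R_n = 54 × 0.6013 × 5 × 1 = 162.4 kips → 0.75 × 162.4 = 122 kips.
Bearing (1.2 l_c t F_u ≤ 2.4 d t F_u): upper limit = 2.4·0.875·0.5·65 = 68.25 kips.
  Edge l_c = 2.125 − 0.9375/2 = 1.656 → r_n = 64.59 kips; interior l_c = 2.875 − 0.9375 = 1.938 → r_n = 68.25 kips.
  R_n,bearing = 1·64.59 + 4·68.25 = 337.6 kips → 0.75 × 337.6 = 253 kips.
Bolt shear governs: 122 kips.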